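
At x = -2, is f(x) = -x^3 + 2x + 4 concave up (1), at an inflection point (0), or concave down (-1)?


Concavity is determined by the sign of f''(x).
f(x) = -x^3 + 2x + 4
f'(x) = -3x^2 + 2
f''(x) = -6x
f''(-2) = -6 * (-2) + 0
= 12 + 0
= 12
Since f''(-2) > 0, the function is concave up (1)

1


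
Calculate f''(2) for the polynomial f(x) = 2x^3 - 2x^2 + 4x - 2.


First derivative:
f'(x) = 6x^2 - 4x + 4
Second derivative:
f''(x) = 12x - 4
Substitute x = 2:
f''(2) = 12 * 2 - 4
= 24 - 4
= 20

20


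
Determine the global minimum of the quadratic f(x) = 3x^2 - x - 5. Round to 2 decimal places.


For a quadratic f(x) = ax^2 + bx + c with a > 0, the minimum is at the vertex.
Vertex x-coordinate: x = -b/(2a)
x = -(-1) / (2 * 3)
x = 1/6
Substitute back to find the minimum value:
f(1/6) = 3 * (1/6)^2 - 1 * (1/6) - 5
= 1/12 - 1/6 - 5
= -61/12 ≈ -5.08

-5.08


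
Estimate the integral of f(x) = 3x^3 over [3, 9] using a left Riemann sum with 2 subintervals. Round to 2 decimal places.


Left Riemann sum uses left endpoints of each subinterval.
Interval: [3, 9], n = 2
dx = (9 - 3) / 2 = 3
Left endpoints: [3, 6]
f values: [81, 648]
Sum = dx * (sum of f values)
= 3 * 729
= 2187 = 2187.00

2187.00


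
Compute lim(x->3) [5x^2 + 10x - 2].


Since polynomials are continuous, we use direct substitution.
lim(x->3) of 5x^2 + 10x - 2
= 5 * 3^2 + 10 * 3 - 2
= 45 + 30 - 2
= 73

73


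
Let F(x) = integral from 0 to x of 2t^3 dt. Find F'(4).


By the Fundamental Theorem of Calculus (Part 1):
If F(x) = integral from 0 to x of f(t) dt, then F'(x) = f(x)
Here f(t) = 2t^3
So F'(x) = 2x^3
Evaluate at x = 4:
F'(4) = 2 * 4^3
= 2 * 64
= 128

128


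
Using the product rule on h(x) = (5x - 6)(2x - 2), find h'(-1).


Let u(x) = 5x - 6 and v(x) = 2x - 2
u'(x) = 5
v'(x) = 2
Product rule: h'(x) = u'(x)*v(x) + u(x)*v'(x)
= 5 * (2x - 2) + (5x - 6) * 2
At x = -1:
u(-1) = 5 * (-1) - 6 = -11
v(-1) = 2 * (-1) - 2 = -4
h'(-1) = 5 * (-4) + (-11) * 2
= -20 - 22
= -42

-42


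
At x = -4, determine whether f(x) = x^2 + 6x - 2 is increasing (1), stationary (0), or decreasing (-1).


Compute f'(x) to determine behavior:
f'(x) = 2x + 6
f'(-4) = 2 * (-4) + 6
= -8 + 6
= -2
Since f'(-4) < 0, the function is decreasing (-1)

-1


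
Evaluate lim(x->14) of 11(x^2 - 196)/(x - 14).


Direct substitution gives 0/0, so we factor the numerator.
Factor: 11(x^2 - 196) = 11 * (x - 14)(x + 14)
Cancel the common factor (x - 14):
11(x^2 - 196)/(x - 14) = 11 * (x + 14)
Now substitute x = 14:
= 11 * (14 + 14) = 308

308


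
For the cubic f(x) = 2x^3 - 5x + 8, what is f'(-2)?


Differentiate f(x) = 2x^3 - 5x + 8 term by term:
f'(x) = 6x^2 - 5
Substitute x = -2:
f'(-2) = 6 * (-2)^2 + 0 * (-2) - 5
= 24 + 0 - 5
= 19

19


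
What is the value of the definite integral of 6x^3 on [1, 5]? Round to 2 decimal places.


Find the antiderivative of 6x^3:
F(x) = 6/4 * x^4
Apply the Fundamental Theorem of Calculus:
F(5) - F(1)
= 6/4 * 5^4 - 6/4 * 1^4
= 6/4 * (625 - 1)
= 6/4 * 624
= 936 = 936.00

936.00


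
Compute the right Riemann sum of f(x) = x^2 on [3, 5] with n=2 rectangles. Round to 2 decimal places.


Right Riemann sum uses right endpoints of each subinterval.
Interval: [3, 5], n = 2
dx = (5 - 3) / 2 = 1
Right endpoints: [4, 5]
f values: [16, 25]
Sum = dx * (sum of f values)
= 1 * 41
= 41 = 41.00

41.00


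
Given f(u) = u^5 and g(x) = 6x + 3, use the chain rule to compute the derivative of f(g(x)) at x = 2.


Using the chain rule: (f(g(x)))' = f'(g(x)) * g'(x)
First, find g(2):
g(2) = 6 * 2 + 3 = 15
Next, f'(u) = 5u^4
And g'(x) = 6
So f'(g(2)) * g'(2)
= 5 * 15^4 * 6
= 5 * 50625 * 6
= 1518750

1518750


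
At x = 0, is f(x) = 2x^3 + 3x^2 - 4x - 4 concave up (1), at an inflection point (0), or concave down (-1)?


Concavity is determined by the sign of f''(x).
f(x) = 2x^3 + 3x^2 - 4x - 4
f'(x) = 6x^2 + 6x - 4
f''(x) = 12x + 6
f''(0) = 12 * 0 + 6
= 0 + 6
= 6
Since f''(0) > 0, the function is concave up (1)

1


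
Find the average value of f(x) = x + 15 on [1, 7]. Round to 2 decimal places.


Average value = 1/(b-a) * integral from a to b of f(x) dx
First compute the integral of x + 15:
F(x) = (1/2)x^2 + 15x
F(7) = 1/2 * 49 + 15 * 7 = 259/2
F(1) = 1/2 * 1 + 15 * 1 = 31/2
Integral = 259/2 - 31/2 = 114
Average = 114 / (7 - 1) = 114 / 6
= 19 = 19.00

19.00


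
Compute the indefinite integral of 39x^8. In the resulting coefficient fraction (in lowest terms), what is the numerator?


Apply the power rule for integration:
integral of ax^n dx = a/(n+1) * x^(n+1) + C
integral of 39x^8 dx
= 39/9 * x^9 + C
= 13/3 * x^9 + C
The coefficient in lowest terms is 13/3, and its numerator is 13

13


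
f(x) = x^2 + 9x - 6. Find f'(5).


Differentiate term by term using power and sum rules:
f(x) = x^2 + 9x - 6
f'(x) = 2x + 9
Substitute x = 5:
f'(5) = 2 * 5 + 9
= 10 + 9
= 19

19


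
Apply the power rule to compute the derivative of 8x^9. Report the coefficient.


We apply the power rule: d/dx [ax^n] = a*n * x^(n-1)
d/dx [8x^9]
= 8 * 9 * x^(9-1)
= 72x^8
The coefficient is 72

72


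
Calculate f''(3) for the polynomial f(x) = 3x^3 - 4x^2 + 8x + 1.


First derivative:
f'(x) = 9x^2 - 8x + 8
Second derivative:
f''(x) = 18x - 8
Substitute x = 3:
f''(3) = 18 * 3 - 8
= 54 - 8
= 46

46


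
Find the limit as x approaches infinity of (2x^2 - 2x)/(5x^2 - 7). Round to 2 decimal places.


For limits at infinity with equal-degree polynomials,
we compare leading coefficients.
Numerator leading term: 2x^2
Denominator leading term: 5x^2
Divide both by x^2:
lim = (2 - 2/x) / (5 - 7/x^2)
As x -> infinity, the 1/x and 1/x^2 terms vanish:
= 2/5 = 0.40

0.40


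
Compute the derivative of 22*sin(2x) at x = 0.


Apply the chain rule to differentiate 22*sin(2x):
d/dx [22*sin(2x)]
= 22 * cos(2x) * d/dx(2x)
= 22 * 2 * cos(2x)
= 44 * cos(2x)
Evaluate at x = 0:
= 44 * cos(0)
= 44 * 1
= 44

44


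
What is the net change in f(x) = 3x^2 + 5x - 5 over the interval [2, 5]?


Net change = f(b) - f(a)
f(x) = 3x^2 + 5x - 5
Compute f(5):
f(5) = 3 * 5^2 + 5 * 5 - 5
= 75 + 25 - 5
= 95
Compute f(2):
f(2) = 3 * 2^2 + 5 * 2 - 5
= 12 + 10 - 5
= 17
Net change = 95 - 17 = 78

78


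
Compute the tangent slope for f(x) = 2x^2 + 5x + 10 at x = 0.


The slope of the tangent line equals f'(x) at the point.
f(x) = 2x^2 + 5x + 10
f'(x) = 4x + 5
At x = 0:
f'(0) = 4 * 0 + 5
= 0 + 5
= 5

5


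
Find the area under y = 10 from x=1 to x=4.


The area under a constant function y = 10 is a rectangle.
Width = 4 - 1 = 3
Height = 10
Area = width * height
= 3 * 10
= 30

30


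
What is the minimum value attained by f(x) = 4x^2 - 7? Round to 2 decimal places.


For a quadratic f(x) = ax^2 + bx + c with a > 0, the minimum is at the vertex.
Vertex x-coordinate: x = -b/(2a)
x = -(0) / (2 * 4)
x = 0/8 = 0
Substitute back to find the minimum value:
f(0) = 4 * 0^2 + 0 * 0 - 7
= 0 + 0 - 7
= -7 = -7.00

-7.00


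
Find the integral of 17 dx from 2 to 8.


The integral of a constant k over [a, b] equals k * (b - a).
integral from 2 to 8 of 17 dx
= 17 * (8 - 2)
= 17 * 6
= 102

102


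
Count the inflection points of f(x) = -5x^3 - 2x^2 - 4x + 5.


Inflection points occur where f''(x) = 0 and concavity changes.
f(x) = -5x^3 - 2x^2 - 4x + 5
f'(x) = -15x^2 - 4x - 4
f''(x) = -30x - 4
Set f''(x) = 0:
-30x - 4 = 0
x = 4 / (-30) = -2/15
Since f''(x) is linear (degree 1), it changes sign at this point.
Therefore there is exactly 1 inflection point.

1


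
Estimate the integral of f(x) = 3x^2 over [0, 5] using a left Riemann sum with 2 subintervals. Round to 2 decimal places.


Left Riemann sum uses left endpoints of each subinterval.
Interval: [0, 5], n = 2
dx = (5 - 0) / 2 = 5/2
Left endpoints: [0, 5/2]
f values: [0, 75/4]
Sum = dx * (sum of f values)
= 5/2 * 75/4
= 375/8 ≈ 46.88

46.88


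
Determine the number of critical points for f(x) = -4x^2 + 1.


Find where f'(x) = 0:
f'(x) = -8x
Set f'(x) = 0:
-8x = 0
x = 0 / (-8) = 0
This is a linear equation in x, so there is exactly one solution.
Number of critical points: 1

1


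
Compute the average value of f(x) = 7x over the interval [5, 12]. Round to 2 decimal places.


Average value = 1/(b-a) * integral from a to b of f(x) dx
First compute the integral of 7x:
F(x) = (7/2)x^2
F(12) = 7/2 * 144 + 0 * 12 = 504
F(5) = 7/2 * 25 + 0 * 5 = 175/2
Integral = 504 - 175/2 = 833/2
Average = (833/2) / (12 - 5) = (833/2) / 7
= 119/2 = 59.50

59.50


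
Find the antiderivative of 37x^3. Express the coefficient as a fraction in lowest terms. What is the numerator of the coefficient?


Apply the power rule for integration:
integral of ax^n dx = a/(n+1) * x^(n+1) + C
integral of 37x^3 dx
= 37/4 * x^4 + C
The coefficient in lowest terms is 37/4, and its numerator is 37

37


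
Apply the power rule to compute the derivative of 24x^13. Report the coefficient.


We apply the power rule: d/dx [ax^n] = a*n * x^(n-1)
d/dx [24x^13]
= 24 * 13 * x^(13-1)
= 312x^12
The coefficient is 312

312


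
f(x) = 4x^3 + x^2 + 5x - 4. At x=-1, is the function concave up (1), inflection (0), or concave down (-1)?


Concavity is determined by the sign of f''(x).
f(x) = 4x^3 + x^2 + 5x - 4
f'(x) = 12x^2 + 2x + 5
f''(x) = 24x + 2
f''(-1) = 24 * (-1) + 2
= -24 + 2
= -22
Since f''(-1) < 0, the function is concave down (-1)

-1


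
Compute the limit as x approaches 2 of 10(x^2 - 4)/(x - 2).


Direct substitution gives 0/0, so we factor the numerator.
Factor: 10(x^2 - 4) = 10 * (x - 2)(x + 2)
Cancel the common factor (x - 2):
10(x^2 - 4)/(x - 2) = 10 * (x + 2)
Now substitute x = 2:
= 10 * (2 + 2) = 40

40


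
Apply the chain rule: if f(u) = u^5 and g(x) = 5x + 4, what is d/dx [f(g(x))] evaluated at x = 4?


Using the chain rule: (f(g(x)))' = f'(g(x)) * g'(x)
First, find g(4):
g(4) = 5 * 4 + 4 = 24
Next, f'(u) = 5u^4
And g'(x) = 5
So f'(g(4)) * g'(4)
= 5 * 24^4 * 5
= 5 * 331776 * 5
= 8294400

8294400


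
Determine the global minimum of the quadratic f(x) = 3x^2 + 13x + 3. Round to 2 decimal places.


For a quadratic f(x) = ax^2 + bx + c with a > 0, the minimum is at the vertex.
Vertex x-coordinate: x = -b/(2a)
x = -(13) / (2 * 3)
x = -13/6
Substitute back to find the minimum value:
f(-13/6) = 3 * (-13/6)^2 + 13 * (-13/6) + 3
= 169/12 - 169/6 + 3
= -133/12 ≈ -11.08

-11.08


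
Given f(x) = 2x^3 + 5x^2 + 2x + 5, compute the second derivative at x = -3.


First derivative:
f'(x) = 6x^2 + 10x + 2
Second derivative:
f''(x) = 12x + 10
Substitute x = -3:
f''(-3) = 12 * (-3) + 10
= -36 + 10
= -26

-26


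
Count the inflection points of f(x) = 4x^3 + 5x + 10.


Inflection points occur where f''(x) = 0 and concavity changes.
f(x) = 4x^3 + 5x + 10
f'(x) = 12x^2 + 5
f''(x) = 24x
Set f''(x) = 0:
24x = 0
x = 0 / 24 = 0
Since f''(x) is linear (degree 1), it changes sign at this point.
Therefore there is exactly 1 inflection point.

1


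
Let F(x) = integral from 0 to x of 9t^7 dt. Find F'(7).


By the Fundamental Theorem of Calculus (Part 1):
If F(x) = integral from 0 to x of f(t) dt, then F'(x) = f(x)
Here f(t) = 9t^7
So F'(x) = 9x^7
Evaluate at x = 7:
F'(7) = 9 * 7^7
= 9 * 823543
= 7411887

7411887


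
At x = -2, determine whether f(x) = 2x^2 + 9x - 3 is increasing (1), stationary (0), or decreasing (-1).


Compute f'(x) to determine behavior:
f'(x) = 4x + 9
f'(-2) = 4 * (-2) + 9
= -8 + 9
= 1
Since f'(-2) > 0, the function is increasing (1)

1


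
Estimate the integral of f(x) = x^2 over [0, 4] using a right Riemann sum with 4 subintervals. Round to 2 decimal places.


Right Riemann sum uses right endpoints of each subinterval.
Interval: [0, 4], n = 4
dx = (4 - 0) / 4 = 1
Right endpoints: [1, 2, 3, 4]
f values: [1, 4, 9, 16]
Sum = dx * (sum of f values)
= 1 * 30
= 30 = 30.00

30.00


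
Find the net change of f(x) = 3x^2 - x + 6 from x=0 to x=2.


Net change = f(b) - f(a)
f(x) = 3x^2 - x + 6
Compute f(2):
f(2) = 3 * 2^2 - 1 * 2 + 6
= 12 - 2 + 6
= 16
Compute f(0):
f(0) = 3 * 0^2 - 1 * 0 + 6
= 0 + 0 + 6
= 6
Net change = 16 - 6 = 10

10


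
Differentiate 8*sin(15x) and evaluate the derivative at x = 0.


Apply the chain rule to differentiate 8*sin(15x):
d/dx [8*sin(15x)]
= 8 * cos(15x) * d/dx(15x)
= 8 * 15 * cos(15x)
= 120 * cos(15x)
Evaluate at x = 0:
= 120 * cos(0)
= 120 * 1
= 120

120


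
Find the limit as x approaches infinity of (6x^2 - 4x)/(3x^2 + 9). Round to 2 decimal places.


For limits at infinity with equal-degree polynomials,
we compare leading coefficients.
Numerator leading term: 6x^2
Denominator leading term: 3x^2
Divide both by x^2:
lim = (6 - 4/x) / (3 + 9/x^2)
As x -> infinity, the 1/x and 1/x^2 terms vanish:
= 6/3 = 2 = 2.00

2.00


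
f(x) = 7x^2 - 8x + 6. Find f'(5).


Differentiate term by term using power and sum rules:
f(x) = 7x^2 - 8x + 6
f'(x) = 14x - 8
Substitute x = 5:
f'(5) = 14 * 5 - 8
= 70 - 8
= 62

62


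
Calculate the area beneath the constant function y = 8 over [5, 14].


The area under a constant function y = 8 is a rectangle.
Width = 14 - 5 = 9
Height = 8
Area = width * height
= 9 * 8
= 72

72


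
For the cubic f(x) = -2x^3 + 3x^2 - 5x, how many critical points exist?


Find where f'(x) = 0:
f(x) = -2x^3 + 3x^2 - 5x
f'(x) = -6x^2 + 6x - 5
This is a quadratic in x. Use the discriminant to count real roots.
Discriminant = (6)^2 - 4 * (-6) * (-5)
= 36 - 120
= -84
Since discriminant < 0, f'(x) = 0 has no real solutions.
Number of critical points: 0

0


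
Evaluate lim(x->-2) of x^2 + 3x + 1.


Since polynomials are continuous, we use direct substitution.
lim(x->-2) of x^2 + 3x + 1
= 1 * (-2)^2 + 3 * (-2) + 1
= 4 - 6 + 1
= -1

-1


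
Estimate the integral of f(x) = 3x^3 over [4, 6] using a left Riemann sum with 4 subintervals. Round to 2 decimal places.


Left Riemann sum uses left endpoints of each subinterval.
Interval: [4, 6], n = 4
dx = (6 - 4) / 4 = 1/2
Left endpoints: [4, 9/2, 5, 11/2]
f values: [192, 2187/8, 375, 3993/8]
Sum = dx * (sum of f values)
= 1/2 * 2679/2
= 2679/4 = 669.75

669.75


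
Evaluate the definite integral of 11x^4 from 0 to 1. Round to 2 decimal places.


Find the antiderivative of 11x^4:
F(x) = 11/5 * x^5
Apply the Fundamental Theorem of Calculus:
F(1) - F(0)
= 11/5 * 1^5 - 11/5 * 0^5
= 11/5 * (1 - 0)
= 11/5 * 1
= 11/5 = 2.20

2.20


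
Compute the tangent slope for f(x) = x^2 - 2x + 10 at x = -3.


The slope of the tangent line equals f'(x) at the point.
f(x) = x^2 - 2x + 10
f'(x) = 2x - 2
At x = -3:
f'(-3) = 2 * (-3) - 2
= -6 - 2
= -8

-8


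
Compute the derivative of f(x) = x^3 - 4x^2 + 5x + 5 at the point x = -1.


Differentiate f(x) = x^3 - 4x^2 + 5x + 5 term by term:
f'(x) = 3x^2 - 8x + 5
Substitute x = -1:
f'(-1) = 3 * (-1)^2 - 8 * (-1) + 5
= 3 + 8 + 5
= 16

16


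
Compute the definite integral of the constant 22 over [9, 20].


The integral of a constant k over [a, b] equals k * (b - a).
integral from 9 to 20 of 22 dx
= 22 * (20 - 9)
= 22 * 11
= 242

242


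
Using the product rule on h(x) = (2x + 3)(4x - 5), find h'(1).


Let u(x) = 2x + 3 and v(x) = 4x - 5
u'(x) = 2
v'(x) = 4
Product rule: h'(x) = u'(x)*v(x) + u(x)*v'(x)
= 2 * (4x - 5) + (2x + 3) * 4
At x = 1:
u(1) = 2 * 1 + 3 = 5
v(1) = 4 * 1 - 5 = -1
h'(1) = 2 * (-1) + 5 * 4
= -2 + 20
= 18

18


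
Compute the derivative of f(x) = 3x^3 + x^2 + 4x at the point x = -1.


Differentiate f(x) = 3x^3 + x^2 + 4x term by term:
f'(x) = 9x^2 + 2x + 4
Substitute x = -1:
f'(-1) = 9 * (-1)^2 + 2 * (-1) + 4
= 9 - 2 + 4
= 11

11


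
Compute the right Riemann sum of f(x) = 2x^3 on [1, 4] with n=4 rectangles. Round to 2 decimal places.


Right Riemann sum uses right endpoints of each subinterval.
Interval: [1, 4], n = 4
dx = (4 - 1) / 4 = 3/4
Right endpoints: [7/4, 5/2, 13/4, 4]
f values: [343/32, 125/4, 2197/32, 128]
Sum = dx * (sum of f values)
= 3/4 * 1909/8
= 5727/32 ≈ 178.97

178.97


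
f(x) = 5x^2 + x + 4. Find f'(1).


Differentiate term by term using power and sum rules:
f(x) = 5x^2 + x + 4
f'(x) = 10x + 1
Substitute x = 1:
f'(1) = 10 * 1 + 1
= 10 + 1
= 11

11


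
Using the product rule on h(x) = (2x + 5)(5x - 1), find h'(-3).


Let u(x) = 2x + 5 and v(x) = 5x - 1
u'(x) = 2
v'(x) = 5
Product rule: h'(x) = u'(x)*v(x) + u(x)*v'(x)
= 2 * (5x - 1) + (2x + 5) * 5
At x = -3:
u(-3) = 2 * (-3) + 5 = -1
v(-3) = 5 * (-3) - 1 = -16
h'(-3) = 2 * (-16) + (-1) * 5
= -32 - 5
= -37

-37


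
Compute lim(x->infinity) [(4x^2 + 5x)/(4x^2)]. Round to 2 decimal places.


For limits at infinity with equal-degree polynomials,
we compare leading coefficients.
Numerator leading term: 4x^2
Denominator leading term: 4x^2
Divide both by x^2:
lim = (4 + 5/x) / (4)
As x -> infinity, the 1/x and 1/x^2 terms vanish:
= 4/4 = 1 = 1.00

1.00


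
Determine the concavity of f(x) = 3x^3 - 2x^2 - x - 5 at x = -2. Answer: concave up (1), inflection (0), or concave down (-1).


Concavity is determined by the sign of f''(x).
f(x) = 3x^3 - 2x^2 - x - 5
f'(x) = 9x^2 - 4x - 1
f''(x) = 18x - 4
f''(-2) = 18 * (-2) - 4
= -36 - 4
= -40
Since f''(-2) < 0, the function is concave down (-1)

-1


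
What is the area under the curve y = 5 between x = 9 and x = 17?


The area under a constant function y = 5 is a rectangle.
Width = 17 - 9 = 8
Height = 5
Area = width * height
= 8 * 5
= 40

40


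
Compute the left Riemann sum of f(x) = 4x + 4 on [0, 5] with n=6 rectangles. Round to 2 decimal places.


Left Riemann sum uses left endpoints of each subinterval.
Interval: [0, 5], n = 6
dx = (5 - 0) / 6 = 5/6
Left endpoints: [0, 5/6, 5/3, 5/2, 10/3, 25/6]
f values: [4, 22/3, 32/3, 14, 52/3, 62/3]
Sum = dx * (sum of f values)
= 5/6 * 74
= 185/3 ≈ 61.67

61.67


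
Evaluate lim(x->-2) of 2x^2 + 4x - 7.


Since polynomials are continuous, we use direct substitution.
lim(x->-2) of 2x^2 + 4x - 7
= 2 * (-2)^2 + 4 * (-2) - 7
= 8 - 8 - 7
= -7

-7


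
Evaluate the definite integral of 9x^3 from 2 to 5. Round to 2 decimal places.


Find the antiderivative of 9x^3:
F(x) = 9/4 * x^4
Apply the Fundamental Theorem of Calculus:
F(5) - F(2)
= 9/4 * 5^4 - 9/4 * 2^4
= 9/4 * (625 - 16)
= 9/4 * 609
= 5481/4 = 1370.25

1370.25


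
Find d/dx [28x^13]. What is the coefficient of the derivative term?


We apply the power rule: d/dx [ax^n] = a*n * x^(n-1)
d/dx [28x^13]
= 28 * 13 * x^(13-1)
= 364x^12
The coefficient is 364

364


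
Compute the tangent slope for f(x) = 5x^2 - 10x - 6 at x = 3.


The slope of the tangent line equals f'(x) at the point.
f(x) = 5x^2 - 10x - 6
f'(x) = 10x - 10
At x = 3:
f'(3) = 10 * 3 - 10
= 30 - 10
= 20

20


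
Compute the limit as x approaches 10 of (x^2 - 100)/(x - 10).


Direct substitution gives 0/0, so we factor the numerator.
Factor: (x^2 - 100) = (x - 10)(x + 10)
Cancel the common factor (x - 10):
(x^2 - 100)/(x - 10) = (x + 10)
Now substitute x = 10:
= (10) - (-10) = 20

20


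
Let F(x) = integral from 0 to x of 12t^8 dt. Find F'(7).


By the Fundamental Theorem of Calculus (Part 1):
If F(x) = integral from 0 to x of f(t) dt, then F'(x) = f(x)
Here f(t) = 12t^8
So F'(x) = 12x^8
Evaluate at x = 7:
F'(7) = 12 * 7^8
= 12 * 5764801
= 69177612

69177612


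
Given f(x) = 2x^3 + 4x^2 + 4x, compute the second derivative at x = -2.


First derivative:
f'(x) = 6x^2 + 8x + 4
Second derivative:
f''(x) = 12x + 8
Substitute x = -2:
f''(-2) = 12 * (-2) + 8
= -24 + 8
= -16

-16


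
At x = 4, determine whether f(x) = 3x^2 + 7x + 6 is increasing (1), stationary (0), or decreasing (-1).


Compute f'(x) to determine behavior:
f'(x) = 6x + 7
f'(4) = 6 * 4 + 7
= 24 + 7
= 31
Since f'(4) > 0, the function is increasing (1)

1


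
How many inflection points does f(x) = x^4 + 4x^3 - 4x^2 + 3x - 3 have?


Inflection points occur where f''(x) = 0 and concavity changes.
f(x) = x^4 + 4x^3 - 4x^2 + 3x - 3
f'(x) = 4x^3 + 12x^2 - 8x + 3
f''(x) = 12x^2 + 24x - 8
This is a quadratic in x. Use the discriminant to count real roots.
Discriminant = (24)^2 - 4 * 12 * (-8)
= 576 - (-384)
= 960
Since discriminant > 0, f''(x) = 0 has 2 distinct real solutions.
A quadratic with two distinct real roots changes sign at each root, so concavity changes at both.
Number of inflection points: 2

2


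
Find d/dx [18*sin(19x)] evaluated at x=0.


Apply the chain rule to differentiate 18*sin(19x):
d/dx [18*sin(19x)]
= 18 * cos(19x) * d/dx(19x)
= 18 * 19 * cos(19x)
= 342 * cos(19x)
Evaluate at x = 0:
= 342 * cos(0)
= 342 * 1
= 342

342


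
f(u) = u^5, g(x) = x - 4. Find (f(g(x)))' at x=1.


Using the chain rule: (f(g(x)))' = f'(g(x)) * g'(x)
First, find g(1):
g(1) = 1 * 1 - 4 = -3
Next, f'(u) = 5u^4
And g'(x) = 1
So f'(g(1)) * g'(1)
= 5 * (-3)^4 * 1
= 5 * 81 * 1
= 405

405


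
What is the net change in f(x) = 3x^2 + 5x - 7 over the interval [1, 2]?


Net change = f(b) - f(a)
f(x) = 3x^2 + 5x - 7
Compute f(2):
f(2) = 3 * 2^2 + 5 * 2 - 7
= 12 + 10 - 7
= 15
Compute f(1):
f(1) = 3 * 1^2 + 5 * 1 - 7
= 3 + 5 - 7
= 1
Net change = 15 - 1 = 14

14


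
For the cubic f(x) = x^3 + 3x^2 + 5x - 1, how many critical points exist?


Find where f'(x) = 0:
f(x) = x^3 + 3x^2 + 5x - 1
f'(x) = 3x^2 + 6x + 5
This is a quadratic in x. Use the discriminant to count real roots.
Discriminant = (6)^2 - 4 * 3 * 5
= 36 - 60
= -24
Since discriminant < 0, f'(x) = 0 has no real solutions.
Number of critical points: 0

0


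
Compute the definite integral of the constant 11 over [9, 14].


The integral of a constant k over [a, b] equals k * (b - a).
integral from 9 to 14 of 11 dx
= 11 * (14 - 9)
= 11 * 5
= 55

55


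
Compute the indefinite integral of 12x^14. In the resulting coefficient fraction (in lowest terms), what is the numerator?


Apply the power rule for integration:
integral of ax^n dx = a/(n+1) * x^(n+1) + C
integral of 12x^14 dx
= 12/15 * x^15 + C
= 4/5 * x^15 + C
The coefficient in lowest terms is 4/5, and its numerator is 4

4


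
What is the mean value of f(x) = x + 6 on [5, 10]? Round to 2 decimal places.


Average value = 1/(b-a) * integral from a to b of f(x) dx
First compute the integral of x + 6:
F(x) = (1/2)x^2 + 6x
F(10) = 1/2 * 100 + 6 * 10 = 110
F(5) = 1/2 * 25 + 6 * 5 = 85/2
Integral = 110 - 85/2 = 135/2
Average = (135/2) / (10 - 5) = (135/2) / 5
= 27/2 = 13.50

13.50


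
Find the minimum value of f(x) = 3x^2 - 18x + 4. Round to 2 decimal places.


For a quadratic f(x) = ax^2 + bx + c with a > 0, the minimum is at the vertex.
Vertex x-coordinate: x = -b/(2a)
x = -(-18) / (2 * 3)
x = 18/6 = 3
Substitute back to find the minimum value:
f(3) = 3 * 3^2 - 18 * 3 + 4
= 27 - 54 + 4
= -23 = -23.00

-23.00


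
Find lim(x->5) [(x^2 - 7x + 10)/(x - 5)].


Direct substitution gives 0/0, so we factor the numerator.
Factor: (x^2 - 7x + 10) = (x - 5)(x - 2)
Cancel the common factor (x - 5):
(x^2 - 7x + 10)/(x - 5) = (x - 2)
Now substitute x = 5:
= (5) - (2) = 3

3


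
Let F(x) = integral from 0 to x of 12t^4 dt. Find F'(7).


By the Fundamental Theorem of Calculus (Part 1):
If F(x) = integral from 0 to x of f(t) dt, then F'(x) = f(x)
Here f(t) = 12t^4
So F'(x) = 12x^4
Evaluate at x = 7:
F'(7) = 12 * 7^4
= 12 * 2401
= 28812

28812


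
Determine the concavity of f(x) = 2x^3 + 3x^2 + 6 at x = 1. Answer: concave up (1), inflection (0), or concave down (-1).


Concavity is determined by the sign of f''(x).
f(x) = 2x^3 + 3x^2 + 6
f'(x) = 6x^2 + 6x
f''(x) = 12x + 6
f''(1) = 12 * 1 + 6
= 12 + 6
= 18
Since f''(1) > 0, the function is concave up (1)

1


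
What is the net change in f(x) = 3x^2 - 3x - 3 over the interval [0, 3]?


Net change = f(b) - f(a)
f(x) = 3x^2 - 3x - 3
Compute f(3):
f(3) = 3 * 3^2 - 3 * 3 - 3
= 27 - 9 - 3
= 15
Compute f(0):
f(0) = 3 * 0^2 - 3 * 0 - 3
= 0 + 0 - 3
= -3
Net change = 15 - (-3) = 18

18


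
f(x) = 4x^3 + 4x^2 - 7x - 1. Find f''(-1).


First derivative:
f'(x) = 12x^2 + 8x - 7
Second derivative:
f''(x) = 24x + 8
Substitute x = -1:
f''(-1) = 24 * (-1) + 8
= -24 + 8
= -16

-16


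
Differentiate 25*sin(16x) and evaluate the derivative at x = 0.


Apply the chain rule to differentiate 25*sin(16x):
d/dx [25*sin(16x)]
= 25 * cos(16x) * d/dx(16x)
= 25 * 16 * cos(16x)
= 400 * cos(16x)
Evaluate at x = 0:
= 400 * cos(0)
= 400 * 1
= 400

400


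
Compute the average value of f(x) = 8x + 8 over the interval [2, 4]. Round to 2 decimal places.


Average value = 1/(b-a) * integral from a to b of f(x) dx
First compute the integral of 8x + 8:
F(x) = 4x^2 + 8x
F(4) = 4 * 16 + 8 * 4 = 96
F(2) = 4 * 4 + 8 * 2 = 32
Integral = 96 - 32 = 64
Average = 64 / (4 - 2) = 64 / 2
= 32 = 32.00

32.00


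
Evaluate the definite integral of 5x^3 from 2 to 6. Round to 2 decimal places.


Find the antiderivative of 5x^3:
F(x) = 5/4 * x^4
Apply the Fundamental Theorem of Calculus:
F(6) - F(2)
= 5/4 * 6^4 - 5/4 * 2^4
= 5/4 * (1296 - 16)
= 5/4 * 1280
= 1600 = 1600.00

1600.00


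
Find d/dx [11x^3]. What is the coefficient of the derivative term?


We apply the power rule: d/dx [ax^n] = a*n * x^(n-1)
d/dx [11x^3]
= 11 * 3 * x^(3-1)
= 33x^2
The coefficient is 33

33


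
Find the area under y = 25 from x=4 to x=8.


The area under a constant function y = 25 is a rectangle.
Width = 8 - 4 = 4
Height = 25
Area = width * height
= 4 * 25
= 100

100


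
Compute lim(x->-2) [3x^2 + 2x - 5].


Since polynomials are continuous, we use direct substitution.
lim(x->-2) of 3x^2 + 2x - 5
= 3 * (-2)^2 + 2 * (-2) - 5
= 12 - 4 - 5
= 3

3


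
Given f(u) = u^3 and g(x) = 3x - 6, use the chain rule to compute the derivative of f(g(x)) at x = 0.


Using the chain rule: (f(g(x)))' = f'(g(x)) * g'(x)
First, find g(0):
g(0) = 3 * 0 - 6 = -6
Next, f'(u) = 3u^2
And g'(x) = 3
So f'(g(0)) * g'(0)
= 3 * (-6)^2 * 3
= 3 * 36 * 3
= 324

324


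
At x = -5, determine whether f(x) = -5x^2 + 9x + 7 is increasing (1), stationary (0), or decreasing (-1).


Compute f'(x) to determine behavior:
f'(x) = -10x + 9
f'(-5) = -10 * (-5) + 9
= 50 + 9
= 59
Since f'(-5) > 0, the function is increasing (1)

1


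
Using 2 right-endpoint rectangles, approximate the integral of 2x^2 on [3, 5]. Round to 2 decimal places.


Right Riemann sum uses right endpoints of each subinterval.
Interval: [3, 5], n = 2
dx = (5 - 3) / 2 = 1
Right endpoints: [4, 5]
f values: [32, 50]
Sum = dx * (sum of f values)
= 1 * 82
= 82 = 82.00

82.00


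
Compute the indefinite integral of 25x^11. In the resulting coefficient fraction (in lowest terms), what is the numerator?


Apply the power rule for integration:
integral of ax^n dx = a/(n+1) * x^(n+1) + C
integral of 25x^11 dx
= 25/12 * x^12 + C
The coefficient in lowest terms is 25/12, and its numerator is 25

25


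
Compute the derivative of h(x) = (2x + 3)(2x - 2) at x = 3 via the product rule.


Let u(x) = 2x + 3 and v(x) = 2x - 2
u'(x) = 2
v'(x) = 2
Product rule: h'(x) = u'(x)*v(x) + u(x)*v'(x)
= 2 * (2x - 2) + (2x + 3) * 2
At x = 3:
u(3) = 2 * 3 + 3 = 9
v(3) = 2 * 3 - 2 = 4
h'(3) = 2 * 4 + 9 * 2
= 8 + 18
= 26

26


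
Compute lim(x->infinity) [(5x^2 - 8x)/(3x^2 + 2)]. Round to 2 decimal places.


For limits at infinity with equal-degree polynomials,
we compare leading coefficients.
Numerator leading term: 5x^2
Denominator leading term: 3x^2
Divide both by x^2:
lim = (5 - 8/x) / (3 + 2/x^2)
As x -> infinity, the 1/x and 1/x^2 terms vanish:
= 5/3 ≈ 1.67

1.67


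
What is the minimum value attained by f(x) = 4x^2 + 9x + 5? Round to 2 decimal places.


For a quadratic f(x) = ax^2 + bx + c with a > 0, the minimum is at the vertex.
Vertex x-coordinate: x = -b/(2a)
x = -(9) / (2 * 4)
x = -9/8
Substitute back to find the minimum value:
f(-9/8) = 4 * (-9/8)^2 + 9 * (-9/8) + 5
= 81/16 - 81/8 + 5
= -1/16 ≈ -0.06

-0.06


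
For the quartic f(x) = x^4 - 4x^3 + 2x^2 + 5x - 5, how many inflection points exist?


Inflection points occur where f''(x) = 0 and concavity changes.
f(x) = x^4 - 4x^3 + 2x^2 + 5x - 5
f'(x) = 4x^3 - 12x^2 + 4x + 5
f''(x) = 12x^2 - 24x + 4
This is a quadratic in x. Use the discriminant to count real roots.
Discriminant = (-24)^2 - 4 * 12 * 4
= 576 - 192
= 384
Since discriminant > 0, f''(x) = 0 has 2 distinct real solutions.
A quadratic with two distinct real roots changes sign at each root, so concavity changes at both.
Number of inflection points: 2

2


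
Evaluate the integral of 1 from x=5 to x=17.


The integral of a constant k over [a, b] equals k * (b - a).
integral from 5 to 17 of 1 dx
= 1 * (17 - 5)
= 1 * 12
= 12

12


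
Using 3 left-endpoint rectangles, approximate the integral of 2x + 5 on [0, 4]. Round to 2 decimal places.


Left Riemann sum uses left endpoints of each subinterval.
Interval: [0, 4], n = 3
dx = (4 - 0) / 3 = 4/3
Left endpoints: [0, 4/3, 8/3]
f values: [5, 23/3, 31/3]
Sum = dx * (sum of f values)
= 4/3 * 23
= 92/3 ≈ 30.67

30.67


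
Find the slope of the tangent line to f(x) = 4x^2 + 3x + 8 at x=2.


The slope of the tangent line equals f'(x) at the point.
f(x) = 4x^2 + 3x + 8
f'(x) = 8x + 3
At x = 2:
f'(2) = 8 * 2 + 3
= 16 + 3
= 19

19


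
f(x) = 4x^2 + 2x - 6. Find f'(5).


Differentiate term by term using power and sum rules:
f(x) = 4x^2 + 2x - 6
f'(x) = 8x + 2
Substitute x = 5:
f'(5) = 8 * 5 + 2
= 40 + 2
= 42

42


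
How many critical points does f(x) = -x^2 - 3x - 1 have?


Find where f'(x) = 0:
f'(x) = -2x - 3
Set f'(x) = 0:
-2x - 3 = 0
x = 3 / (-2) = -3/2
This is a linear equation in x, so there is exactly one solution.
Number of critical points: 1

1


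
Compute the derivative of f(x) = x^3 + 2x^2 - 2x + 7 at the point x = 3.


Differentiate f(x) = x^3 + 2x^2 - 2x + 7 term by term:
f'(x) = 3x^2 + 4x - 2
Substitute x = 3:
f'(3) = 3 * 3^2 + 4 * 3 - 2
= 27 + 12 - 2
= 37

37


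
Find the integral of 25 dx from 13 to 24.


The integral of a constant k over [a, b] equals k * (b - a).
integral from 13 to 24 of 25 dx
= 25 * (24 - 13)
= 25 * 11
= 275

275


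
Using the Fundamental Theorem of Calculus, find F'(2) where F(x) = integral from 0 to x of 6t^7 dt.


By the Fundamental Theorem of Calculus (Part 1):
If F(x) = integral from 0 to x of f(t) dt, then F'(x) = f(x)
Here f(t) = 6t^7
So F'(x) = 6x^7
Evaluate at x = 2:
F'(2) = 6 * 2^7
= 6 * 128
= 768

768


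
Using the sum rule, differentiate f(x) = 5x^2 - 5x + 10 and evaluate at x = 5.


Differentiate term by term using power and sum rules:
f(x) = 5x^2 - 5x + 10
f'(x) = 10x - 5
Substitute x = 5:
f'(5) = 10 * 5 - 5
= 50 - 5
= 45

45


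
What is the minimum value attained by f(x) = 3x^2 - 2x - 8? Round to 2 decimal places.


For a quadratic f(x) = ax^2 + bx + c with a > 0, the minimum is at the vertex.
Vertex x-coordinate: x = -b/(2a)
x = -(-2) / (2 * 3)
x = 2/6 = 1/3
Substitute back to find the minimum value:
f(1/3) = 3 * (1/3)^2 - 2 * (1/3) - 8
= 1/3 - 2/3 - 8
= -25/3 ≈ -8.33

-8.33


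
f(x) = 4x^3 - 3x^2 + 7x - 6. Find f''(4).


First derivative:
f'(x) = 12x^2 - 6x + 7
Second derivative:
f''(x) = 24x - 6
Substitute x = 4:
f''(4) = 24 * 4 - 6
= 96 - 6
= 90

90


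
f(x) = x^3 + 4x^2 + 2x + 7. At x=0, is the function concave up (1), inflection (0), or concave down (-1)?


Concavity is determined by the sign of f''(x).
f(x) = x^3 + 4x^2 + 2x + 7
f'(x) = 3x^2 + 8x + 2
f''(x) = 6x + 8
f''(0) = 6 * 0 + 8
= 0 + 8
= 8
Since f''(0) > 0, the function is concave up (1)

1


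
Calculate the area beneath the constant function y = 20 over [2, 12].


The area under a constant function y = 20 is a rectangle.
Width = 12 - 2 = 10
Height = 20
Area = width * height
= 10 * 20
= 200

200


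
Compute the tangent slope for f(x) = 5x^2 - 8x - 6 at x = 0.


The slope of the tangent line equals f'(x) at the point.
f(x) = 5x^2 - 8x - 6
f'(x) = 10x - 8
At x = 0:
f'(0) = 10 * 0 - 8
= 0 - 8
= -8

-8


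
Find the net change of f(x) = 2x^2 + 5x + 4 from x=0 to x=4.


Net change = f(b) - f(a)
f(x) = 2x^2 + 5x + 4
Compute f(4):
f(4) = 2 * 4^2 + 5 * 4 + 4
= 32 + 20 + 4
= 56
Compute f(0):
f(0) = 2 * 0^2 + 5 * 0 + 4
= 0 + 0 + 4
= 4
Net change = 56 - 4 = 52

52


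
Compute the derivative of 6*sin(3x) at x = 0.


Apply the chain rule to differentiate 6*sin(3x):
d/dx [6*sin(3x)]
= 6 * cos(3x) * d/dx(3x)
= 6 * 3 * cos(3x)
= 18 * cos(3x)
Evaluate at x = 0:
= 18 * cos(0)
= 18 * 1
= 18

18


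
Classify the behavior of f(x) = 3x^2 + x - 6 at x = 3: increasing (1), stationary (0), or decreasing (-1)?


Compute f'(x) to determine behavior:
f'(x) = 6x + 1
f'(3) = 6 * 3 + 1
= 18 + 1
= 19
Since f'(3) > 0, the function is increasing (1)

1


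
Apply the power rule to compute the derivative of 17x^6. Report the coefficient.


We apply the power rule: d/dx [ax^n] = a*n * x^(n-1)
d/dx [17x^6]
= 17 * 6 * x^(6-1)
= 102x^5
The coefficient is 102

102


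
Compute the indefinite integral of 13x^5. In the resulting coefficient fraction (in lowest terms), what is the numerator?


Apply the power rule for integration:
integral of ax^n dx = a/(n+1) * x^(n+1) + C
integral of 13x^5 dx
= 13/6 * x^6 + C
The coefficient in lowest terms is 13/6, and its numerator is 13

13


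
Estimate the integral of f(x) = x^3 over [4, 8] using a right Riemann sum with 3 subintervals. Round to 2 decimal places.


Right Riemann sum uses right endpoints of each subinterval.
Interval: [4, 8], n = 3
dx = (8 - 4) / 3 = 4/3
Right endpoints: [16/3, 20/3, 8]
f values: [4096/27, 8000/27, 512]
Sum = dx * (sum of f values)
= 4/3 * 960
= 1280 = 1280.00

1280.00


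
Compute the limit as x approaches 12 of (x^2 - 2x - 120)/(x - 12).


Direct substitution gives 0/0, so we factor the numerator.
Factor: (x^2 - 2x - 120) = (x - 12)(x + 10)
Cancel the common factor (x - 12):
(x^2 - 2x - 120)/(x - 12) = (x + 10)
Now substitute x = 12:
= (12) - (-10) = 22

22


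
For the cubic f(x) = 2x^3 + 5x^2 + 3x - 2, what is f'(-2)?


Differentiate f(x) = 2x^3 + 5x^2 + 3x - 2 term by term:
f'(x) = 6x^2 + 10x + 3
Substitute x = -2:
f'(-2) = 6 * (-2)^2 + 10 * (-2) + 3
= 24 - 20 + 3
= 7

7


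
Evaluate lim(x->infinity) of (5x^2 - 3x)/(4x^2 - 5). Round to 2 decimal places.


For limits at infinity with equal-degree polynomials,
we compare leading coefficients.
Numerator leading term: 5x^2
Denominator leading term: 4x^2
Divide both by x^2:
lim = (5 - 3/x) / (4 - 5/x^2)
As x -> infinity, the 1/x and 1/x^2 terms vanish:
= 5/4 = 1.25

1.25


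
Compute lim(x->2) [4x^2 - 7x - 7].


Since polynomials are continuous, we use direct substitution.
lim(x->2) of 4x^2 - 7x - 7
= 4 * 2^2 - 7 * 2 - 7
= 16 - 14 - 7
= -5

-5


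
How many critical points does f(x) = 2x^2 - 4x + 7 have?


Find where f'(x) = 0:
f'(x) = 4x - 4
Set f'(x) = 0:
4x - 4 = 0
x = 4 / 4 = 1
This is a linear equation in x, so there is exactly one solution.
Number of critical points: 1

1


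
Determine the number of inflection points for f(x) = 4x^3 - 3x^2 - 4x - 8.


Inflection points occur where f''(x) = 0 and concavity changes.
f(x) = 4x^3 - 3x^2 - 4x - 8
f'(x) = 12x^2 - 6x - 4
f''(x) = 24x - 6
Set f''(x) = 0:
24x - 6 = 0
x = 6 / 24 = 1/4
Since f''(x) is linear (degree 1), it changes sign at this point.
Therefore there is exactly 1 inflection point.

1


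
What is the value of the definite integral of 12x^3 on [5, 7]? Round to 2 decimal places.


Find the antiderivative of 12x^3:
F(x) = 12/4 * x^4
Apply the Fundamental Theorem of Calculus:
F(7) - F(5)
= 12/4 * 7^4 - 12/4 * 5^4
= 12/4 * (2401 - 625)
= 12/4 * 1776
= 5328 = 5328.00

5328.00


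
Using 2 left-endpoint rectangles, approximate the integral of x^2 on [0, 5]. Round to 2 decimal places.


Left Riemann sum uses left endpoints of each subinterval.
Interval: [0, 5], n = 2
dx = (5 - 0) / 2 = 5/2
Left endpoints: [0, 5/2]
f values: [0, 25/4]
Sum = dx * (sum of f values)
= 5/2 * 25/4
= 125/8 ≈ 15.63

15.63


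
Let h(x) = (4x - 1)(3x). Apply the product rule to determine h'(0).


Let u(x) = 4x - 1 and v(x) = 3x
u'(x) = 4
v'(x) = 3
Product rule: h'(x) = u'(x)*v(x) + u(x)*v'(x)
= 4 * (3x) + (4x - 1) * 3
At x = 0:
u(0) = 4 * 0 - 1 = -1
v(0) = 3 * 0 + 0 = 0
h'(0) = 4 * 0 + (-1) * 3
= 0 - 3
= -3

-3


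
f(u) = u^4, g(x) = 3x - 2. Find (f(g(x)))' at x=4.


Using the chain rule: (f(g(x)))' = f'(g(x)) * g'(x)
First, find g(4):
g(4) = 3 * 4 - 2 = 10
Next, f'(u) = 4u^3
And g'(x) = 3
So f'(g(4)) * g'(4)
= 4 * 10^3 * 3
= 4 * 1000 * 3
= 12000

12000


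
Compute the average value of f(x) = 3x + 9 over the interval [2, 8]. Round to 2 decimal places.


Average value = 1/(b-a) * integral from a to b of f(x) dx
First compute the integral of 3x + 9:
F(x) = (3/2)x^2 + 9x
F(8) = 3/2 * 64 + 9 * 8 = 168
F(2) = 3/2 * 4 + 9 * 2 = 24
Integral = 168 - 24 = 144
Average = 144 / (8 - 2) = 144 / 6
= 24 = 24.00

24.00


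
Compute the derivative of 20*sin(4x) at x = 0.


Apply the chain rule to differentiate 20*sin(4x):
d/dx [20*sin(4x)]
= 20 * cos(4x) * d/dx(4x)
= 20 * 4 * cos(4x)
= 80 * cos(4x)
Evaluate at x = 0:
= 80 * cos(0)
= 80 * 1
= 80

80


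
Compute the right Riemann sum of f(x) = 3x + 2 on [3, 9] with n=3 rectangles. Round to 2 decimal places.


Right Riemann sum uses right endpoints of each subinterval.
Interval: [3, 9], n = 3
dx = (9 - 3) / 3 = 2
Right endpoints: [5, 7, 9]
f values: [17, 23, 29]
Sum = dx * (sum of f values)
= 2 * 69
= 138 = 138.00

138.00


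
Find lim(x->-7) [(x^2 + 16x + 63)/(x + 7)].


Direct substitution gives 0/0, so we factor the numerator.
Factor: (x^2 + 16x + 63) = (x + 7)(x + 9)
Cancel the common factor (x + 7):
(x^2 + 16x + 63)/(x + 7) = (x + 9)
Now substitute x = -7:
= (-7) - (-9) = 2

2


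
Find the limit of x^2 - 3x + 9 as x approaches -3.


Since polynomials are continuous, we use direct substitution.
lim(x->-3) of x^2 - 3x + 9
= 1 * (-3)^2 - 3 * (-3) + 9
= 9 + 9 + 9
= 27

27


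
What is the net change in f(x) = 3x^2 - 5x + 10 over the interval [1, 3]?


Net change = f(b) - f(a)
f(x) = 3x^2 - 5x + 10
Compute f(3):
f(3) = 3 * 3^2 - 5 * 3 + 10
= 27 - 15 + 10
= 22
Compute f(1):
f(1) = 3 * 1^2 - 5 * 1 + 10
= 3 - 5 + 10
= 8
Net change = 22 - 8 = 14

14


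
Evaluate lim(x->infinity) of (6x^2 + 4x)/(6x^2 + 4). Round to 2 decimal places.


For limits at infinity with equal-degree polynomials,
we compare leading coefficients.
Numerator leading term: 6x^2
Denominator leading term: 6x^2
Divide both by x^2:
lim = (6 + 4/x) / (6 + 4/x^2)
As x -> infinity, the 1/x and 1/x^2 terms vanish:
= 6/6 = 1 = 1.00

1.00


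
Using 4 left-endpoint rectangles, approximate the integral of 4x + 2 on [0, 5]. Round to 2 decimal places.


Left Riemann sum uses left endpoints of each subinterval.
Interval: [0, 5], n = 4
dx = (5 - 0) / 4 = 5/4
Left endpoints: [0, 5/4, 5/2, 15/4]
f values: [2, 7, 12, 17]
Sum = dx * (sum of f values)
= 5/4 * 38
= 95/2 = 47.50

47.50


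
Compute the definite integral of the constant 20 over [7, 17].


The integral of a constant k over [a, b] equals k * (b - a).
integral from 7 to 17 of 20 dx
= 20 * (17 - 7)
= 20 * 10
= 200

200


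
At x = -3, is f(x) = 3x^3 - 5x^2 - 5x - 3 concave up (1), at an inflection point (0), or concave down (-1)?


Concavity is determined by the sign of f''(x).
f(x) = 3x^3 - 5x^2 - 5x - 3
f'(x) = 9x^2 - 10x - 5
f''(x) = 18x - 10
f''(-3) = 18 * (-3) - 10
= -54 - 10
= -64
Since f''(-3) < 0, the function is concave down (-1)

-1


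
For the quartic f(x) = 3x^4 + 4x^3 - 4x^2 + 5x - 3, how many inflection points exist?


Inflection points occur where f''(x) = 0 and concavity changes.
f(x) = 3x^4 + 4x^3 - 4x^2 + 5x - 3
f'(x) = 12x^3 + 12x^2 - 8x + 5
f''(x) = 36x^2 + 24x - 8
This is a quadratic in x. Use the discriminant to count real roots.
Discriminant = (24)^2 - 4 * 36 * (-8)
= 576 - (-1152)
= 1728
Since discriminant > 0, f''(x) = 0 has 2 distinct real solutions.
A quadratic with two distinct real roots changes sign at each root, so concavity changes at both.
Number of inflection points: 2

2


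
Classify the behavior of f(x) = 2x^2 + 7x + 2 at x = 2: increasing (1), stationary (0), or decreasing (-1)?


Compute f'(x) to determine behavior:
f'(x) = 4x + 7
f'(2) = 4 * 2 + 7
= 8 + 7
= 15
Since f'(2) > 0, the function is increasing (1)

1
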